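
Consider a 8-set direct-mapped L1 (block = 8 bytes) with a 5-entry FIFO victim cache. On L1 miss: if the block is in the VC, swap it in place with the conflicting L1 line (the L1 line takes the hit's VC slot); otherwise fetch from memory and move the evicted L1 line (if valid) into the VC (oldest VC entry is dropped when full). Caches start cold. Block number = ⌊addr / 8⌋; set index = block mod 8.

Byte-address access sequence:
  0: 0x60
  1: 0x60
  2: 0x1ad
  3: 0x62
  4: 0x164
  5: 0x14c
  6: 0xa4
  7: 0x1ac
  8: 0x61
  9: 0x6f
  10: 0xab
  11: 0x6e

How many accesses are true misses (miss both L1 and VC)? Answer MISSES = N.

0: 0x60 (blk 12, set 4) → MISS  vc=[]
1: 0x60 (blk 12, set 4) → L1-HIT  vc=[]
2: 0x1ad (blk 53, set 5) → MISS  vc=[]
3: 0x62 (blk 12, set 4) → L1-HIT  vc=[]
4: 0x164 (blk 44, set 4) → MISS  vc=[12]
5: 0x14c (blk 41, set 1) → MISS  vc=[12]
6: 0xa4 (blk 20, set 4) → MISS  vc=[12, 44]
7: 0x1ac (blk 53, set 5) → L1-HIT  vc=[12, 44]
8: 0x61 (blk 12, set 4) → VC-HIT  vc=[20, 44]
9: 0x6f (blk 13, set 5) → MISS  vc=[20, 44, 53]
10: 0xab (blk 21, set 5) → MISS  vc=[20, 44, 53, 13]
11: 0x6e (blk 13, set 5) → VC-HIT  vc=[20, 44, 53, 21]

MISSES = 7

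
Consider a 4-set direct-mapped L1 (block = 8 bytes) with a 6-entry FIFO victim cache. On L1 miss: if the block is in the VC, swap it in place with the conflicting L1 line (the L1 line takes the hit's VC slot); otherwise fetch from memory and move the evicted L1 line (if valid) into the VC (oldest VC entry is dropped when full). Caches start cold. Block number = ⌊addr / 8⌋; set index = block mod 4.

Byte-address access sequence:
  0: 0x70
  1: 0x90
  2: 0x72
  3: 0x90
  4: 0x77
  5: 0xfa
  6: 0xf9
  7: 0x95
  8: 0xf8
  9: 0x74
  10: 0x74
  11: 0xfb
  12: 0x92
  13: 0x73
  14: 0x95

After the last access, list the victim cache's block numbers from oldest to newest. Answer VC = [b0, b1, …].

0: 0x70 (blk 14, set 2) → MISS  vc=[]
1: 0x90 (blk 18, set 2) → MISS  vc=[14]
2: 0x72 (blk 14, set 2) → VC-HIT  vc=[18]
3: 0x90 (blk 18, set 2) → VC-HIT  vc=[14]
4: 0x77 (blk 14, set 2) → VC-HIT  vc=[18]
5: 0xfa (blk 31, set 3) → MISS  vc=[18]
6: 0xf9 (blk 31, set 3) → L1-HIT  vc=[18]
7: 0x95 (blk 18, set 2) → VC-HIT  vc=[14]
8: 0xf8 (blk 31, set 3) → L1-HIT  vc=[14]
9: 0x74 (blk 14, set 2) → VC-HIT  vc=[18]
10: 0x74 (blk 14, set 2) → L1-HIT  vc=[18]
11: 0xfb (blk 31, set 3) → L1-HIT  vc=[18]
12: 0x92 (blk 18, set 2) → VC-HIT  vc=[14]
13: 0x73 (blk 14, set 2) → VC-HIT  vc=[18]
14: 0x95 (blk 18, set 2) → VC-HIT  vc=[14]

VC = [14]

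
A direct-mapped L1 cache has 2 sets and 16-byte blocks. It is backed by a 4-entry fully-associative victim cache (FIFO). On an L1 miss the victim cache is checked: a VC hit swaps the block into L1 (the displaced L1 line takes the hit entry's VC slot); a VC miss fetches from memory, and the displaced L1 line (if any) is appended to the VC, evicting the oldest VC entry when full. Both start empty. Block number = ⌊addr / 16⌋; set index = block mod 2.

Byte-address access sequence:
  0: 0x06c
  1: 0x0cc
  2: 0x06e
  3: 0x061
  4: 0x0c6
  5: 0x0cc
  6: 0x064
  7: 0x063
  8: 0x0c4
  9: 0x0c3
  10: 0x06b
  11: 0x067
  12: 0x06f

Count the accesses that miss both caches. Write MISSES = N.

0: 0x6c (blk 6, set 0) → MISS  vc=[]
1: 0xcc (blk 12, set 0) → MISS  vc=[6]
2: 0x6e (blk 6, set 0) → VC-HIT  vc=[12]
3: 0x61 (blk 6, set 0) → L1-HIT  vc=[12]
4: 0xc6 (blk 12, set 0) → VC-HIT  vc=[6]
5: 0xcc (blk 12, set 0) → L1-HIT  vc=[6]
6: 0x64 (blk 6, set 0) → VC-HIT  vc=[12]
7: 0x63 (blk 6, set 0) → L1-HIT  vc=[12]
8: 0xc4 (blk 12, set 0) → VC-HIT  vc=[6]
9: 0xc3 (blk 12, set 0) → L1-HIT  vc=[6]
10: 0x6b (blk 6, set 0) → VC-HIT  vc=[12]
11: 0x67 (blk 6, set 0) → L1-HIT  vc=[12]
12: 0x6f (blk 6, set 0) → L1-HIT  vc=[12]

MISSES = 2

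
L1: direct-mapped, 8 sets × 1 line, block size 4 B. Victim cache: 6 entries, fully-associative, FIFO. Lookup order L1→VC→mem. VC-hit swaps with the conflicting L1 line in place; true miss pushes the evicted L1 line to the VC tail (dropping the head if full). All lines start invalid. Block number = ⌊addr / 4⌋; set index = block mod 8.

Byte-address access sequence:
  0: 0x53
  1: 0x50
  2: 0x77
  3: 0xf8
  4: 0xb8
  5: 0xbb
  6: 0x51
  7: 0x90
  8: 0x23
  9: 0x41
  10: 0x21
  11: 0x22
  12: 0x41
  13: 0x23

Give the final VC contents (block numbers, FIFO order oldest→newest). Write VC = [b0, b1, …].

#0 0x53→b20/s4 MISS; vc=[]
#1 0x50→b20/s4 L1-HIT; vc=[]
#2 0x77→b29/s5 MISS; vc=[]
#3 0xf8→b62/s6 MISS; vc=[]
#4 0xb8→b46/s6 MISS; vc=[62]
#5 0xbb→b46/s6 L1-HIT; vc=[62]
#6 0x51→b20/s4 L1-HIT; vc=[62]
#7 0x90→b36/s4 MISS; vc=[62,20]
#8 0x23→b8/s0 MISS; vc=[62,20]
#9 0x41→b16/s0 MISS; vc=[62,20,8]
#10 0x21→b8/s0 VC-HIT; vc=[62,20,16]
#11 0x22→b8/s0 L1-HIT; vc=[62,20,16]
#12 0x41→b16/s0 VC-HIT; vc=[62,20,8]
#13 0x23→b8/s0 VC-HIT; vc=[62,20,16]

VC = [62, 20, 16]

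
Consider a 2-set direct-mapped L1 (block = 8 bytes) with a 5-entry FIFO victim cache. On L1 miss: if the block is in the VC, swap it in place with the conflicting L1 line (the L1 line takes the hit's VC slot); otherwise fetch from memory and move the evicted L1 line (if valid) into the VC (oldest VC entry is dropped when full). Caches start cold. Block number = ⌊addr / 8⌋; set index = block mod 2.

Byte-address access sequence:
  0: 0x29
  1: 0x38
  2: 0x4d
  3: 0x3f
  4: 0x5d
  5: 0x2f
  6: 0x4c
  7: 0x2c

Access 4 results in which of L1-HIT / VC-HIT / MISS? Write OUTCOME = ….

OUTCOME = MISS

0: 0x29 (blk 5, set 1) → MISS  vc=[]
1: 0x38 (blk 7, set 1) → MISS  vc=[5]
2: 0x4d (blk 9, set 1) → MISS  vc=[5, 7]
3: 0x3f (blk 7, set 1) → VC-HIT  vc=[5, 9]
4: 0x5d (blk 11, set 1) → MISS  vc=[5, 9, 7]
5: 0x2f (blk 5, set 1) → VC-HIT  vc=[11, 9, 7]
6: 0x4c (blk 9, set 1) → VC-HIT  vc=[11, 5, 7]
7: 0x2c (blk 5, set 1) → VC-HIT  vc=[11, 9, 7]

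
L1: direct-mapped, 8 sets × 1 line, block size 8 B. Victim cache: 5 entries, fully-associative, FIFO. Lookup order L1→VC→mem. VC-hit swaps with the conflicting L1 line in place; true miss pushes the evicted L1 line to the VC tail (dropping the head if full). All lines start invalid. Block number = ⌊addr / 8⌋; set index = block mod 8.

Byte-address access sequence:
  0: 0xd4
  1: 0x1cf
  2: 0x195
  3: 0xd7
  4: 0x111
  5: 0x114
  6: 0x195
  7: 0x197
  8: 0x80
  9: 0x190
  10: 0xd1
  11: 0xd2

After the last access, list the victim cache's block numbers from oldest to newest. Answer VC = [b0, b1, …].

  [0] addr=0xd4 blk=26 s=2: MISS | VC []
  [1] addr=0x1cf blk=57 s=1: MISS | VC []
  [2] addr=0x195 blk=50 s=2: MISS | VC [26]
  [3] addr=0xd7 blk=26 s=2: VC-HIT | VC [50]
  [4] addr=0x111 blk=34 s=2: MISS | VC [50, 26]
  [5] addr=0x114 blk=34 s=2: L1-HIT | VC [50, 26]
  [6] addr=0x195 blk=50 s=2: VC-HIT | VC [34, 26]
  [7] addr=0x197 blk=50 s=2: L1-HIT | VC [34, 26]
  [8] addr=0x80 blk=16 s=0: MISS | VC [34, 26]
  [9] addr=0x190 blk=50 s=2: L1-HIT | VC [34, 26]
  [10] addr=0xd1 blk=26 s=2: VC-HIT | VC [34, 50]
  [11] addr=0xd2 blk=26 s=2: L1-HIT | VC [34, 50]

VC = [34, 50]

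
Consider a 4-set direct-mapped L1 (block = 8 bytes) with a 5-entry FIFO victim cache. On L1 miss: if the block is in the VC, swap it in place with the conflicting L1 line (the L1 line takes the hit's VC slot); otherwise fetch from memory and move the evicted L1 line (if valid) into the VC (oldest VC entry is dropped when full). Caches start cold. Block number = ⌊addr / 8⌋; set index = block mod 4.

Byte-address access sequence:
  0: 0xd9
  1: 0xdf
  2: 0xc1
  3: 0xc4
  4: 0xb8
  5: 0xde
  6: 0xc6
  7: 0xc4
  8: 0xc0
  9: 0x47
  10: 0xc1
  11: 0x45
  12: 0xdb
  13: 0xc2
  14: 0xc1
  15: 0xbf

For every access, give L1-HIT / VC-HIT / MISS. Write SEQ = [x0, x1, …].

SEQ = [MISS, L1-HIT, MISS, L1-HIT, MISS, VC-HIT, L1-HIT, L1-HIT, L1-HIT, MISS, VC-HIT, VC-HIT, L1-HIT, VC-HIT, L1-HIT, VC-HIT]

  [0] addr=0xd9 blk=27 s=3: MISS | VC []
  [1] addr=0xdf blk=27 s=3: L1-HIT | VC []
  [2] addr=0xc1 blk=24 s=0: MISS | VC []
  [3] addr=0xc4 blk=24 s=0: L1-HIT | VC []
  [4] addr=0xb8 blk=23 s=3: MISS | VC [27]
  [5] addr=0xde blk=27 s=3: VC-HIT | VC [23]
  [6] addr=0xc6 blk=24 s=0: L1-HIT | VC [23]
  [7] addr=0xc4 blk=24 s=0: L1-HIT | VC [23]
  [8] addr=0xc0 blk=24 s=0: L1-HIT | VC [23]
  [9] addr=0x47 blk=8 s=0: MISS | VC [23, 24]
  [10] addr=0xc1 blk=24 s=0: VC-HIT | VC [23, 8]
  [11] addr=0x45 blk=8 s=0: VC-HIT | VC [23, 24]
  [12] addr=0xdb blk=27 s=3: L1-HIT | VC [23, 24]
  [13] addr=0xc2 blk=24 s=0: VC-HIT | VC [23, 8]
  [14] addr=0xc1 blk=24 s=0: L1-HIT | VC [23, 8]
  [15] addr=0xbf blk=23 s=3: VC-HIT | VC [27, 8]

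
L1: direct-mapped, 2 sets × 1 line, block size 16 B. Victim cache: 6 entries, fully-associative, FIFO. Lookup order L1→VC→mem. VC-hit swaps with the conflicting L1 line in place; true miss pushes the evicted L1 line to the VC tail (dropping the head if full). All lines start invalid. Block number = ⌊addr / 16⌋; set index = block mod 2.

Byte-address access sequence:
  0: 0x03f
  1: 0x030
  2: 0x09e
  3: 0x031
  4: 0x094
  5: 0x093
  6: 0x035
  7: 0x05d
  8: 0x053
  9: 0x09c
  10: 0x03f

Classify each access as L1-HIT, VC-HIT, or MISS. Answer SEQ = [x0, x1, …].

SEQ = [MISS, L1-HIT, MISS, VC-HIT, VC-HIT, L1-HIT, VC-HIT, MISS, L1-HIT, VC-HIT, VC-HIT]

  [0] addr=0x3f blk=3 s=1: MISS | VC []
  [1] addr=0x30 blk=3 s=1: L1-HIT | VC []
  [2] addr=0x9e blk=9 s=1: MISS | VC [3]
  [3] addr=0x31 blk=3 s=1: VC-HIT | VC [9]
  [4] addr=0x94 blk=9 s=1: VC-HIT | VC [3]
  [5] addr=0x93 blk=9 s=1: L1-HIT | VC [3]
  [6] addr=0x35 blk=3 s=1: VC-HIT | VC [9]
  [7] addr=0x5d blk=5 s=1: MISS | VC [9, 3]
  [8] addr=0x53 blk=5 s=1: L1-HIT | VC [9, 3]
  [9] addr=0x9c blk=9 s=1: VC-HIT | VC [5, 3]
  [10] addr=0x3f blk=3 s=1: VC-HIT | VC [5, 9]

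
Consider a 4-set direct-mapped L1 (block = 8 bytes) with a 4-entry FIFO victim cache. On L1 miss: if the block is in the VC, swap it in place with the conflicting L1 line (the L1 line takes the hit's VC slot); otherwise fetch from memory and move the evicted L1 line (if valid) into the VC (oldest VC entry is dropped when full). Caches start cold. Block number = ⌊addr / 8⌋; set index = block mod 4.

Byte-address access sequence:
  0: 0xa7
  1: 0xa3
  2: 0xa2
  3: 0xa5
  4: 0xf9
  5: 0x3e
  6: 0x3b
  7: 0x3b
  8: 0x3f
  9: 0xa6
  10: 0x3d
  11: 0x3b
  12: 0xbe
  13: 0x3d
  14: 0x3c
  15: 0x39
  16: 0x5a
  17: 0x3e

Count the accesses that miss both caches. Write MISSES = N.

MISSES = 5

  [0] addr=0xa7 blk=20 s=0: MISS | VC []
  [1] addr=0xa3 blk=20 s=0: L1-HIT | VC []
  [2] addr=0xa2 blk=20 s=0: L1-HIT | VC []
  [3] addr=0xa5 blk=20 s=0: L1-HIT | VC []
  [4] addr=0xf9 blk=31 s=3: MISS | VC []
  [5] addr=0x3e blk=7 s=3: MISS | VC [31]
  [6] addr=0x3b blk=7 s=3: L1-HIT | VC [31]
  [7] addr=0x3b blk=7 s=3: L1-HIT | VC [31]
  [8] addr=0x3f blk=7 s=3: L1-HIT | VC [31]
  [9] addr=0xa6 blk=20 s=0: L1-HIT | VC [31]
  [10] addr=0x3d blk=7 s=3: L1-HIT | VC [31]
  [11] addr=0x3b blk=7 s=3: L1-HIT | VC [31]
  [12] addr=0xbe blk=23 s=3: MISS | VC [31, 7]
  [13] addr=0x3d blk=7 s=3: VC-HIT | VC [31, 23]
  [14] addr=0x3c blk=7 s=3: L1-HIT | VC [31, 23]
  [15] addr=0x39 blk=7 s=3: L1-HIT | VC [31, 23]
  [16] addr=0x5a blk=11 s=3: MISS | VC [31, 23, 7]
  [17] addr=0x3e blk=7 s=3: VC-HIT | VC [31, 23, 11]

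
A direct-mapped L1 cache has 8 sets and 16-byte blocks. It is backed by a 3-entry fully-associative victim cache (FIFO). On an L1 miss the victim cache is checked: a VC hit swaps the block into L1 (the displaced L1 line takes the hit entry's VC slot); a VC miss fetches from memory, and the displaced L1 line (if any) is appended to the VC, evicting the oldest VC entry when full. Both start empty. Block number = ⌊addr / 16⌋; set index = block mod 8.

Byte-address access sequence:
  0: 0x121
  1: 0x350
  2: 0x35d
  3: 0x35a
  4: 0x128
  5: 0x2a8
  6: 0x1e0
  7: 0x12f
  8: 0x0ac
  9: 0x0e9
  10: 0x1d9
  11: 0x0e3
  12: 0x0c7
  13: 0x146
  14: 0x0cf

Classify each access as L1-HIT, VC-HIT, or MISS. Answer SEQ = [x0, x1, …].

0: 0x121 (blk 18, set 2) → MISS  vc=[]
1: 0x350 (blk 53, set 5) → MISS  vc=[]
2: 0x35d (blk 53, set 5) → L1-HIT  vc=[]
3: 0x35a (blk 53, set 5) → L1-HIT  vc=[]
4: 0x128 (blk 18, set 2) → L1-HIT  vc=[]
5: 0x2a8 (blk 42, set 2) → MISS  vc=[18]
6: 0x1e0 (blk 30, set 6) → MISS  vc=[18]
7: 0x12f (blk 18, set 2) → VC-HIT  vc=[42]
8: 0xac (blk 10, set 2) → MISS  vc=[42, 18]
9: 0xe9 (blk 14, set 6) → MISS  vc=[42, 18, 30]
10: 0x1d9 (blk 29, set 5) → MISS  vc=[18, 30, 53]
11: 0xe3 (blk 14, set 6) → L1-HIT  vc=[18, 30, 53]
12: 0xc7 (blk 12, set 4) → MISS  vc=[18, 30, 53]
13: 0x146 (blk 20, set 4) → MISS  vc=[30, 53, 12]
14: 0xcf (blk 12, set 4) → VC-HIT  vc=[30, 53, 20]

SEQ = [MISS, MISS, L1-HIT, L1-HIT, L1-HIT, MISS, MISS, VC-HIT, MISS, MISS, MISS, L1-HIT, MISS, MISS, VC-HIT]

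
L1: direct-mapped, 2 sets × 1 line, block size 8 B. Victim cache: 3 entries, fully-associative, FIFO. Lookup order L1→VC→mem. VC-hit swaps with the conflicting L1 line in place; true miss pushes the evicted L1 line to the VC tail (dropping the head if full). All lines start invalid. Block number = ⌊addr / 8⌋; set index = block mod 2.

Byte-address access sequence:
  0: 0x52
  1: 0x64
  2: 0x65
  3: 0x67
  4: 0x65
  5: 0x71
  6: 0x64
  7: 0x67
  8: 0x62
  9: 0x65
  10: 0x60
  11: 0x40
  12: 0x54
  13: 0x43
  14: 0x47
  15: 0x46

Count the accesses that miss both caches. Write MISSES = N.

MISSES = 4

  [0] addr=0x52 blk=10 s=0: MISS | VC []
  [1] addr=0x64 blk=12 s=0: MISS | VC [10]
  [2] addr=0x65 blk=12 s=0: L1-HIT | VC [10]
  [3] addr=0x67 blk=12 s=0: L1-HIT | VC [10]
  [4] addr=0x65 blk=12 s=0: L1-HIT | VC [10]
  [5] addr=0x71 blk=14 s=0: MISS | VC [10, 12]
  [6] addr=0x64 blk=12 s=0: VC-HIT | VC [10, 14]
  [7] addr=0x67 blk=12 s=0: L1-HIT | VC [10, 14]
  [8] addr=0x62 blk=12 s=0: L1-HIT | VC [10, 14]
  [9] addr=0x65 blk=12 s=0: L1-HIT | VC [10, 14]
  [10] addr=0x60 blk=12 s=0: L1-HIT | VC [10, 14]
  [11] addr=0x40 blk=8 s=0: MISS | VC [10, 14, 12]
  [12] addr=0x54 blk=10 s=0: VC-HIT | VC [8, 14, 12]
  [13] addr=0x43 blk=8 s=0: VC-HIT | VC [10, 14, 12]
  [14] addr=0x47 blk=8 s=0: L1-HIT | VC [10, 14, 12]
  [15] addr=0x46 blk=8 s=0: L1-HIT | VC [10, 14, 12]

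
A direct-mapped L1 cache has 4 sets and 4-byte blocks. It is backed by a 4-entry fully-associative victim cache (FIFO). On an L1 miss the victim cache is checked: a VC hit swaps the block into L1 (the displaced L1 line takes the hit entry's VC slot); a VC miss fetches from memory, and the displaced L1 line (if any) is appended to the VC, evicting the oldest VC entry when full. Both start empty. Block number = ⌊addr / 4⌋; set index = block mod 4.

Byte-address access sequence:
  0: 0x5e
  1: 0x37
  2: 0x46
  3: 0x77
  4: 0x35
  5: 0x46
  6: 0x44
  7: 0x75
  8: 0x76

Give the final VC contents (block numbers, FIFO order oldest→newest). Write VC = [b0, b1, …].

0: 0x5e (blk 23, set 3) → MISS  vc=[]
1: 0x37 (blk 13, set 1) → MISS  vc=[]
2: 0x46 (blk 17, set 1) → MISS  vc=[13]
3: 0x77 (blk 29, set 1) → MISS  vc=[13, 17]
4: 0x35 (blk 13, set 1) → VC-HIT  vc=[29, 17]
5: 0x46 (blk 17, set 1) → VC-HIT  vc=[29, 13]
6: 0x44 (blk 17, set 1) → L1-HIT  vc=[29, 13]
7: 0x75 (blk 29, set 1) → VC-HIT  vc=[17, 13]
8: 0x76 (blk 29, set 1) → L1-HIT  vc=[17, 13]

VC = [17, 13]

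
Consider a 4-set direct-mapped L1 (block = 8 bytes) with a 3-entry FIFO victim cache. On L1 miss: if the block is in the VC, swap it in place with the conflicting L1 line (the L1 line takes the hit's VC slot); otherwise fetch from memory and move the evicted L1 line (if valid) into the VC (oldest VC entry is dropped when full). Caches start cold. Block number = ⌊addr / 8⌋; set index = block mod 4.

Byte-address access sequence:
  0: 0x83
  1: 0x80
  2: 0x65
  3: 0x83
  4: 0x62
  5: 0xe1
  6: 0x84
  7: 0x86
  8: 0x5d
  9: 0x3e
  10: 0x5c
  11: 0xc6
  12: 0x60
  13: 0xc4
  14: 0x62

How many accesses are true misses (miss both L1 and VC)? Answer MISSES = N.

#0 0x83→b16/s0 MISS; vc=[]
#1 0x80→b16/s0 L1-HIT; vc=[]
#2 0x65→b12/s0 MISS; vc=[16]
#3 0x83→b16/s0 VC-HIT; vc=[12]
#4 0x62→b12/s0 VC-HIT; vc=[16]
#5 0xe1→b28/s0 MISS; vc=[16,12]
#6 0x84→b16/s0 VC-HIT; vc=[28,12]
#7 0x86→b16/s0 L1-HIT; vc=[28,12]
#8 0x5d→b11/s3 MISS; vc=[28,12]
#9 0x3e→b7/s3 MISS; vc=[28,12,11]
#10 0x5c→b11/s3 VC-HIT; vc=[28,12,7]
#11 0xc6→b24/s0 MISS; vc=[12,7,16]
#12 0x60→b12/s0 VC-HIT; vc=[24,7,16]
#13 0xc4→b24/s0 VC-HIT; vc=[12,7,16]
#14 0x62→b12/s0 VC-HIT; vc=[24,7,16]

MISSES = 6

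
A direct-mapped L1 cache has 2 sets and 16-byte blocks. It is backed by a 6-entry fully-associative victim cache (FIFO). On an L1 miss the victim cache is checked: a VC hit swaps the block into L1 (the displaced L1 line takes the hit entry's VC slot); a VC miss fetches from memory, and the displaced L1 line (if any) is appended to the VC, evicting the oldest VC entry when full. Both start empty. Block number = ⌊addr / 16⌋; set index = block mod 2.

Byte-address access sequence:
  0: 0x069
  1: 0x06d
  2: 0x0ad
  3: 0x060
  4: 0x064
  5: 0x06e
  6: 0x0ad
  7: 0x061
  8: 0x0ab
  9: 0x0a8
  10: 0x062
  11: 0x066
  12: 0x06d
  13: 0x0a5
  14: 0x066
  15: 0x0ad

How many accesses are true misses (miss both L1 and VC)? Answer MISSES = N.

  [0] addr=0x69 blk=6 s=0: MISS | VC []
  [1] addr=0x6d blk=6 s=0: L1-HIT | VC []
  [2] addr=0xad blk=10 s=0: MISS | VC [6]
  [3] addr=0x60 blk=6 s=0: VC-HIT | VC [10]
  [4] addr=0x64 blk=6 s=0: L1-HIT | VC [10]
  [5] addr=0x6e blk=6 s=0: L1-HIT | VC [10]
  [6] addr=0xad blk=10 s=0: VC-HIT | VC [6]
  [7] addr=0x61 blk=6 s=0: VC-HIT | VC [10]
  [8] addr=0xab blk=10 s=0: VC-HIT | VC [6]
  [9] addr=0xa8 blk=10 s=0: L1-HIT | VC [6]
  [10] addr=0x62 blk=6 s=0: VC-HIT | VC [10]
  [11] addr=0x66 blk=6 s=0: L1-HIT | VC [10]
  [12] addr=0x6d blk=6 s=0: L1-HIT | VC [10]
  [13] addr=0xa5 blk=10 s=0: VC-HIT | VC [6]
  [14] addr=0x66 blk=6 s=0: VC-HIT | VC [10]
  [15] addr=0xad blk=10 s=0: VC-HIT | VC [6]

MISSES = 2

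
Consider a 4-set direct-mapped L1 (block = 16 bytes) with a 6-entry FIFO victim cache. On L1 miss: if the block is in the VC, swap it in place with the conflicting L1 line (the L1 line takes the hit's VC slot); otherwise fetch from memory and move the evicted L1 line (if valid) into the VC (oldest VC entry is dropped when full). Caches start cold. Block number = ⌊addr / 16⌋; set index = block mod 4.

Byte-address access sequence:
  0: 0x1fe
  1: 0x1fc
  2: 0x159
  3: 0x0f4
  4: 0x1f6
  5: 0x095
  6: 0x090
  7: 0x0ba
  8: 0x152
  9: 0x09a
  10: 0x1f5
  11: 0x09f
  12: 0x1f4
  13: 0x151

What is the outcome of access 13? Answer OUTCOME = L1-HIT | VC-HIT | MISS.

OUTCOME = VC-HIT

  [0] addr=0x1fe blk=31 s=3: MISS | VC []
  [1] addr=0x1fc blk=31 s=3: L1-HIT | VC []
  [2] addr=0x159 blk=21 s=1: MISS | VC []
  [3] addr=0xf4 blk=15 s=3: MISS | VC [31]
  [4] addr=0x1f6 blk=31 s=3: VC-HIT | VC [15]
  [5] addr=0x95 blk=9 s=1: MISS | VC [15, 21]
  [6] addr=0x90 blk=9 s=1: L1-HIT | VC [15, 21]
  [7] addr=0xba blk=11 s=3: MISS | VC [15, 21, 31]
  [8] addr=0x152 blk=21 s=1: VC-HIT | VC [15, 9, 31]
  [9] addr=0x9a blk=9 s=1: VC-HIT | VC [15, 21, 31]
  [10] addr=0x1f5 blk=31 s=3: VC-HIT | VC [15, 21, 11]
  [11] addr=0x9f blk=9 s=1: L1-HIT | VC [15, 21, 11]
  [12] addr=0x1f4 blk=31 s=3: L1-HIT | VC [15, 21, 11]
  [13] addr=0x151 blk=21 s=1: VC-HIT | VC [15, 9, 11]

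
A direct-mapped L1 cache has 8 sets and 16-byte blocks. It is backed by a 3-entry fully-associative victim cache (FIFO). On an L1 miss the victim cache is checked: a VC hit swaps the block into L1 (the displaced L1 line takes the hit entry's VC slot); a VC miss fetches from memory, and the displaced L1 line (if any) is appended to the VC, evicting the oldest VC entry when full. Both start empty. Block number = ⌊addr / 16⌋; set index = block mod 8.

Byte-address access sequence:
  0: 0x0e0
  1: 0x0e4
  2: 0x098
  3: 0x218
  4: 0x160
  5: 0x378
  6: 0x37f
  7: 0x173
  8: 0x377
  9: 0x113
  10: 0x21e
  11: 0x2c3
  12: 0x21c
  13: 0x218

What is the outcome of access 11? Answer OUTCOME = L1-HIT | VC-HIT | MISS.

#0 0xe0→b14/s6 MISS; vc=[]
#1 0xe4→b14/s6 L1-HIT; vc=[]
#2 0x98→b9/s1 MISS; vc=[]
#3 0x218→b33/s1 MISS; vc=[9]
#4 0x160→b22/s6 MISS; vc=[9,14]
#5 0x378→b55/s7 MISS; vc=[9,14]
#6 0x37f→b55/s7 L1-HIT; vc=[9,14]
#7 0x173→b23/s7 MISS; vc=[9,14,55]
#8 0x377→b55/s7 VC-HIT; vc=[9,14,23]
#9 0x113→b17/s1 MISS; vc=[14,23,33]
#10 0x21e→b33/s1 VC-HIT; vc=[14,23,17]
#11 0x2c3→b44/s4 MISS; vc=[14,23,17]
#12 0x21c→b33/s1 L1-HIT; vc=[14,23,17]
#13 0x218→b33/s1 L1-HIT; vc=[14,23,17]

OUTCOME = MISS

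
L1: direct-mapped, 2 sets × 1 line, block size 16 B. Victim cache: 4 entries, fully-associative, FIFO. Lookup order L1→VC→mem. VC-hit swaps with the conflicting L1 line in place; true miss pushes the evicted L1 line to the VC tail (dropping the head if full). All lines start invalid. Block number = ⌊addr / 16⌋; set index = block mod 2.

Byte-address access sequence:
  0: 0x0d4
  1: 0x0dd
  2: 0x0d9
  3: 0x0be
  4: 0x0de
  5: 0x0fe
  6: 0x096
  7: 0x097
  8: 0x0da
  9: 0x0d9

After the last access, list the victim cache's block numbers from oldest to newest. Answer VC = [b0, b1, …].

VC = [11, 9, 15]

0: 0xd4 (blk 13, set 1) → MISS  vc=[]
1: 0xdd (blk 13, set 1) → L1-HIT  vc=[]
2: 0xd9 (blk 13, set 1) → L1-HIT  vc=[]
3: 0xbe (blk 11, set 1) → MISS  vc=[13]
4: 0xde (blk 13, set 1) → VC-HIT  vc=[11]
5: 0xfe (blk 15, set 1) → MISS  vc=[11, 13]
6: 0x96 (blk 9, set 1) → MISS  vc=[11, 13, 15]
7: 0x97 (blk 9, set 1) → L1-HIT  vc=[11, 13, 15]
8: 0xda (blk 13, set 1) → VC-HIT  vc=[11, 9, 15]
9: 0xd9 (blk 13, set 1) → L1-HIT  vc=[11, 9, 15]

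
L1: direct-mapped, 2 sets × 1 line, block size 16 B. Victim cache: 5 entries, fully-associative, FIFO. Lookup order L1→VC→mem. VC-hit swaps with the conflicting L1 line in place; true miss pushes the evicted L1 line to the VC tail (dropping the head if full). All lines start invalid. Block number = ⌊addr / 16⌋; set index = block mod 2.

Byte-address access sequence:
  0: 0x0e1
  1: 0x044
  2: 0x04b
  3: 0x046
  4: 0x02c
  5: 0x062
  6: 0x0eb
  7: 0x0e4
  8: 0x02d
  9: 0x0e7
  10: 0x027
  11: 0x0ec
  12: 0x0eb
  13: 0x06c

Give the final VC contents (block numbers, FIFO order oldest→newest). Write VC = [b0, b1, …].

0: 0xe1 (blk 14, set 0) → MISS  vc=[]
1: 0x44 (blk 4, set 0) → MISS  vc=[14]
2: 0x4b (blk 4, set 0) → L1-HIT  vc=[14]
3: 0x46 (blk 4, set 0) → L1-HIT  vc=[14]
4: 0x2c (blk 2, set 0) → MISS  vc=[14, 4]
5: 0x62 (blk 6, set 0) → MISS  vc=[14, 4, 2]
6: 0xeb (blk 14, set 0) → VC-HIT  vc=[6, 4, 2]
7: 0xe4 (blk 14, set 0) → L1-HIT  vc=[6, 4, 2]
8: 0x2d (blk 2, set 0) → VC-HIT  vc=[6, 4, 14]
9: 0xe7 (blk 14, set 0) → VC-HIT  vc=[6, 4, 2]
10: 0x27 (blk 2, set 0) → VC-HIT  vc=[6, 4, 14]
11: 0xec (blk 14, set 0) → VC-HIT  vc=[6, 4, 2]
12: 0xeb (blk 14, set 0) → L1-HIT  vc=[6, 4, 2]
13: 0x6c (blk 6, set 0) → VC-HIT  vc=[14, 4, 2]

VC = [14, 4, 2]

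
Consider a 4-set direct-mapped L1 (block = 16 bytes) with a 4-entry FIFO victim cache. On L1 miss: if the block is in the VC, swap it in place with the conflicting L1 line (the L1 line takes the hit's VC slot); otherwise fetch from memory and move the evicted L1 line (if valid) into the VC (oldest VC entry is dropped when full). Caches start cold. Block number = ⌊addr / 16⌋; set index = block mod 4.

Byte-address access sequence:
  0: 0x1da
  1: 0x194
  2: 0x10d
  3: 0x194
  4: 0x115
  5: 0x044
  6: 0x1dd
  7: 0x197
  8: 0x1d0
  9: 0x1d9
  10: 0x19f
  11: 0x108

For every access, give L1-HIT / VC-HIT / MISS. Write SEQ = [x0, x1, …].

0: 0x1da (blk 29, set 1) → MISS  vc=[]
1: 0x194 (blk 25, set 1) → MISS  vc=[29]
2: 0x10d (blk 16, set 0) → MISS  vc=[29]
3: 0x194 (blk 25, set 1) → L1-HIT  vc=[29]
4: 0x115 (blk 17, set 1) → MISS  vc=[29, 25]
5: 0x44 (blk 4, set 0) → MISS  vc=[29, 25, 16]
6: 0x1dd (blk 29, set 1) → VC-HIT  vc=[17, 25, 16]
7: 0x197 (blk 25, set 1) → VC-HIT  vc=[17, 29, 16]
8: 0x1d0 (blk 29, set 1) → VC-HIT  vc=[17, 25, 16]
9: 0x1d9 (blk 29, set 1) → L1-HIT  vc=[17, 25, 16]
10: 0x19f (blk 25, set 1) → VC-HIT  vc=[17, 29, 16]
11: 0x108 (blk 16, set 0) → VC-HIT  vc=[17, 29, 4]

SEQ = [MISS, MISS, MISS, L1-HIT, MISS, MISS, VC-HIT, VC-HIT, VC-HIT, L1-HIT, VC-HIT, VC-HIT]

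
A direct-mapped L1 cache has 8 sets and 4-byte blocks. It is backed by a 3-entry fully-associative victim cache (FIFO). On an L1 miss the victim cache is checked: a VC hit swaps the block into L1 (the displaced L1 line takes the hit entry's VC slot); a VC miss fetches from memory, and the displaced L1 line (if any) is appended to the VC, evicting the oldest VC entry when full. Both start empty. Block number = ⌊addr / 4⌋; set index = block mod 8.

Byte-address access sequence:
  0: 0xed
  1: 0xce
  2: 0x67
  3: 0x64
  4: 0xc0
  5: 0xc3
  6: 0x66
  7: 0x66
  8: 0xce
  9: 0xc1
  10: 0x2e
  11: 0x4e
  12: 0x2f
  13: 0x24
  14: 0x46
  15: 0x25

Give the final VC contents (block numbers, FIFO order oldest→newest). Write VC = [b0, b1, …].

  [0] addr=0xed blk=59 s=3: MISS | VC []
  [1] addr=0xce blk=51 s=3: MISS | VC [59]
  [2] addr=0x67 blk=25 s=1: MISS | VC [59]
  [3] addr=0x64 blk=25 s=1: L1-HIT | VC [59]
  [4] addr=0xc0 blk=48 s=0: MISS | VC [59]
  [5] addr=0xc3 blk=48 s=0: L1-HIT | VC [59]
  [6] addr=0x66 blk=25 s=1: L1-HIT | VC [59]
  [7] addr=0x66 blk=25 s=1: L1-HIT | VC [59]
  [8] addr=0xce blk=51 s=3: L1-HIT | VC [59]
  [9] addr=0xc1 blk=48 s=0: L1-HIT | VC [59]
  [10] addr=0x2e blk=11 s=3: MISS | VC [59, 51]
  [11] addr=0x4e blk=19 s=3: MISS | VC [59, 51, 11]
  [12] addr=0x2f blk=11 s=3: VC-HIT | VC [59, 51, 19]
  [13] addr=0x24 blk=9 s=1: MISS | VC [51, 19, 25]
  [14] addr=0x46 blk=17 s=1: MISS | VC [19, 25, 9]
  [15] addr=0x25 blk=9 s=1: VC-HIT | VC [19, 25, 17]

VC = [19, 25, 17]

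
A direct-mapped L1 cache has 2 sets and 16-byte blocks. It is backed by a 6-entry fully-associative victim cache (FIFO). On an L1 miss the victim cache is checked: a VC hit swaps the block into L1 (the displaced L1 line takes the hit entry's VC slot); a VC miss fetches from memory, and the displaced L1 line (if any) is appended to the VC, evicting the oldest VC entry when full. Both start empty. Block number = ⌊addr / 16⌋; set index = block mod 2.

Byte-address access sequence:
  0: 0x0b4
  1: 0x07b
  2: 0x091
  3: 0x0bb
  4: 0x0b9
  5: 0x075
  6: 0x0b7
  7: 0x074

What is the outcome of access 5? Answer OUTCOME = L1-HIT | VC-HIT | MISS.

OUTCOME = VC-HIT

0: 0xb4 (blk 11, set 1) → MISS  vc=[]
1: 0x7b (blk 7, set 1) → MISS  vc=[11]
2: 0x91 (blk 9, set 1) → MISS  vc=[11, 7]
3: 0xbb (blk 11, set 1) → VC-HIT  vc=[9, 7]
4: 0xb9 (blk 11, set 1) → L1-HIT  vc=[9, 7]
5: 0x75 (blk 7, set 1) → VC-HIT  vc=[9, 11]
6: 0xb7 (blk 11, set 1) → VC-HIT  vc=[9, 7]
7: 0x74 (blk 7, set 1) → VC-HIT  vc=[9, 11]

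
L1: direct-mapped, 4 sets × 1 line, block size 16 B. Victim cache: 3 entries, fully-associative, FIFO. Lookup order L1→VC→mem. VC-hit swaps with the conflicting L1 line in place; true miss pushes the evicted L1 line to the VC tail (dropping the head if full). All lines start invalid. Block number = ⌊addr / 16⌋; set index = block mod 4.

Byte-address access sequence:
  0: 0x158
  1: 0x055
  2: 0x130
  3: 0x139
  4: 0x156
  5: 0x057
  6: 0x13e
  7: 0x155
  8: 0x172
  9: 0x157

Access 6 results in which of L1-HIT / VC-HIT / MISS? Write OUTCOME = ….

0: 0x158 (blk 21, set 1) → MISS  vc=[]
1: 0x55 (blk 5, set 1) → MISS  vc=[21]
2: 0x130 (blk 19, set 3) → MISS  vc=[21]
3: 0x139 (blk 19, set 3) → L1-HIT  vc=[21]
4: 0x156 (blk 21, set 1) → VC-HIT  vc=[5]
5: 0x57 (blk 5, set 1) → VC-HIT  vc=[21]
6: 0x13e (blk 19, set 3) → L1-HIT  vc=[21]
7: 0x155 (blk 21, set 1) → VC-HIT  vc=[5]
8: 0x172 (blk 23, set 3) → MISS  vc=[5, 19]
9: 0x157 (blk 21, set 1) → L1-HIT  vc=[5, 19]

OUTCOME = L1-HIT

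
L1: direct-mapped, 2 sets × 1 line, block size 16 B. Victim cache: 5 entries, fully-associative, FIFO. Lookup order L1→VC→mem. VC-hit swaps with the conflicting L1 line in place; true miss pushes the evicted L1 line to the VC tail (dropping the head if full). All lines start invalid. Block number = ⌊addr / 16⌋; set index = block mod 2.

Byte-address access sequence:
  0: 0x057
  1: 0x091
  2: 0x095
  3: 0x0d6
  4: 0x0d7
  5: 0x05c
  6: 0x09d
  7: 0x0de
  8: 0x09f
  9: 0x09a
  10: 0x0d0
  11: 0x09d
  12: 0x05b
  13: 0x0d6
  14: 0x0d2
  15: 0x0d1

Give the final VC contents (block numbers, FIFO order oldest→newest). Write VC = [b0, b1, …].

0: 0x57 (blk 5, set 1) → MISS  vc=[]
1: 0x91 (blk 9, set 1) → MISS  vc=[5]
2: 0x95 (blk 9, set 1) → L1-HIT  vc=[5]
3: 0xd6 (blk 13, set 1) → MISS  vc=[5, 9]
4: 0xd7 (blk 13, set 1) → L1-HIT  vc=[5, 9]
5: 0x5c (blk 5, set 1) → VC-HIT  vc=[13, 9]
6: 0x9d (blk 9, set 1) → VC-HIT  vc=[13, 5]
7: 0xde (blk 13, set 1) → VC-HIT  vc=[9, 5]
8: 0x9f (blk 9, set 1) → VC-HIT  vc=[13, 5]
9: 0x9a (blk 9, set 1) → L1-HIT  vc=[13, 5]
10: 0xd0 (blk 13, set 1) → VC-HIT  vc=[9, 5]
11: 0x9d (blk 9, set 1) → VC-HIT  vc=[13, 5]
12: 0x5b (blk 5, set 1) → VC-HIT  vc=[13, 9]
13: 0xd6 (blk 13, set 1) → VC-HIT  vc=[5, 9]
14: 0xd2 (blk 13, set 1) → L1-HIT  vc=[5, 9]
15: 0xd1 (blk 13, set 1) → L1-HIT  vc=[5, 9]

VC = [5, 9]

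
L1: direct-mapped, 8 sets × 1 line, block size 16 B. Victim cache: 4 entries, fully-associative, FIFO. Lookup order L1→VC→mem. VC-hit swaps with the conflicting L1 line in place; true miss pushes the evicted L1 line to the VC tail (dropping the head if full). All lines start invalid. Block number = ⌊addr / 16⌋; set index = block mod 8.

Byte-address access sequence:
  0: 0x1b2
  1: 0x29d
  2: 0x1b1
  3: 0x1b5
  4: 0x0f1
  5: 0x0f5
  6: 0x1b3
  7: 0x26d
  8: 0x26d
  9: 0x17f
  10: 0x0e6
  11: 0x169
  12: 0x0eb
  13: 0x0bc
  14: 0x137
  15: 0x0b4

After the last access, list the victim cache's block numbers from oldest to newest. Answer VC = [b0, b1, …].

  [0] addr=0x1b2 blk=27 s=3: MISS | VC []
  [1] addr=0x29d blk=41 s=1: MISS | VC []
  [2] addr=0x1b1 blk=27 s=3: L1-HIT | VC []
  [3] addr=0x1b5 blk=27 s=3: L1-HIT | VC []
  [4] addr=0xf1 blk=15 s=7: MISS | VC []
  [5] addr=0xf5 blk=15 s=7: L1-HIT | VC []
  [6] addr=0x1b3 blk=27 s=3: L1-HIT | VC []
  [7] addr=0x26d blk=38 s=6: MISS | VC []
  [8] addr=0x26d blk=38 s=6: L1-HIT | VC []
  [9] addr=0x17f blk=23 s=7: MISS | VC [15]
  [10] addr=0xe6 blk=14 s=6: MISS | VC [15, 38]
  [11] addr=0x169 blk=22 s=6: MISS | VC [15, 38, 14]
  [12] addr=0xeb blk=14 s=6: VC-HIT | VC [15, 38, 22]
  [13] addr=0xbc blk=11 s=3: MISS | VC [15, 38, 22, 27]
  [14] addr=0x137 blk=19 s=3: MISS | VC [38, 22, 27, 11]
  [15] addr=0xb4 blk=11 s=3: VC-HIT | VC [38, 22, 27, 19]

VC = [38, 22, 27, 19]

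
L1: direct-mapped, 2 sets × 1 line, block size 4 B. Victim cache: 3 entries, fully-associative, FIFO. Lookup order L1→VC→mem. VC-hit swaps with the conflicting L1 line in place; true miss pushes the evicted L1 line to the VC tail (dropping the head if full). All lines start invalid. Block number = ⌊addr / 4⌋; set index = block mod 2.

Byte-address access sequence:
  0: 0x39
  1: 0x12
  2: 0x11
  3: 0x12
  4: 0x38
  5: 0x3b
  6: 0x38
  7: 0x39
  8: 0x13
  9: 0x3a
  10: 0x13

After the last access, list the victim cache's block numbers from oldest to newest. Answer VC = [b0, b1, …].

0: 0x39 (blk 14, set 0) → MISS  vc=[]
1: 0x12 (blk 4, set 0) → MISS  vc=[14]
2: 0x11 (blk 4, set 0) → L1-HIT  vc=[14]
3: 0x12 (blk 4, set 0) → L1-HIT  vc=[14]
4: 0x38 (blk 14, set 0) → VC-HIT  vc=[4]
5: 0x3b (blk 14, set 0) → L1-HIT  vc=[4]
6: 0x38 (blk 14, set 0) → L1-HIT  vc=[4]
7: 0x39 (blk 14, set 0) → L1-HIT  vc=[4]
8: 0x13 (blk 4, set 0) → VC-HIT  vc=[14]
9: 0x3a (blk 14, set 0) → VC-HIT  vc=[4]
10: 0x13 (blk 4, set 0) → VC-HIT  vc=[14]

VC = [14]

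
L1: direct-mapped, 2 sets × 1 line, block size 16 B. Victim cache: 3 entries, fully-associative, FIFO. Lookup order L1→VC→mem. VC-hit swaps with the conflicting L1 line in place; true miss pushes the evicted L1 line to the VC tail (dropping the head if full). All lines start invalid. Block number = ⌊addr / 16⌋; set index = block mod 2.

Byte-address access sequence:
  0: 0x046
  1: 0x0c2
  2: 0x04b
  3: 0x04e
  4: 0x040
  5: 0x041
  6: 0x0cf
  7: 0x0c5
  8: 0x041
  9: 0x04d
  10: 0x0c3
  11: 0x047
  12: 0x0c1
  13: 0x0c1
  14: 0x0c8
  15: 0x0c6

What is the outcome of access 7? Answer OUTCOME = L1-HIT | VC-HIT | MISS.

OUTCOME = L1-HIT

0: 0x46 (blk 4, set 0) → MISS  vc=[]
1: 0xc2 (blk 12, set 0) → MISS  vc=[4]
2: 0x4b (blk 4, set 0) → VC-HIT  vc=[12]
3: 0x4e (blk 4, set 0) → L1-HIT  vc=[12]
4: 0x40 (blk 4, set 0) → L1-HIT  vc=[12]
5: 0x41 (blk 4, set 0) → L1-HIT  vc=[12]
6: 0xcf (blk 12, set 0) → VC-HIT  vc=[4]
7: 0xc5 (blk 12, set 0) → L1-HIT  vc=[4]
8: 0x41 (blk 4, set 0) → VC-HIT  vc=[12]
9: 0x4d (blk 4, set 0) → L1-HIT  vc=[12]
10: 0xc3 (blk 12, set 0) → VC-HIT  vc=[4]
11: 0x47 (blk 4, set 0) → VC-HIT  vc=[12]
12: 0xc1 (blk 12, set 0) → VC-HIT  vc=[4]
13: 0xc1 (blk 12, set 0) → L1-HIT  vc=[4]
14: 0xc8 (blk 12, set 0) → L1-HIT  vc=[4]
15: 0xc6 (blk 12, set 0) → L1-HIT  vc=[4]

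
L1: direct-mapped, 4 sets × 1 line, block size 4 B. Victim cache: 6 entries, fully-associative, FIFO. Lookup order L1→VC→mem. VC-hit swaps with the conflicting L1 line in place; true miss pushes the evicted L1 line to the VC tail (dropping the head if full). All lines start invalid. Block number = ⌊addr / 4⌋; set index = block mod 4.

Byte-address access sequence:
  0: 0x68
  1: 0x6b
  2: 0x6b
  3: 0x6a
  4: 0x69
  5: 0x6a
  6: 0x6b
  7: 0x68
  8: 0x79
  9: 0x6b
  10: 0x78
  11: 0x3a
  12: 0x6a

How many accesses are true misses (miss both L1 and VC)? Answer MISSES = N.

  [0] addr=0x68 blk=26 s=2: MISS | VC []
  [1] addr=0x6b blk=26 s=2: L1-HIT | VC []
  [2] addr=0x6b blk=26 s=2: L1-HIT | VC []
  [3] addr=0x6a blk=26 s=2: L1-HIT | VC []
  [4] addr=0x69 blk=26 s=2: L1-HIT | VC []
  [5] addr=0x6a blk=26 s=2: L1-HIT | VC []
  [6] addr=0x6b blk=26 s=2: L1-HIT | VC []
  [7] addr=0x68 blk=26 s=2: L1-HIT | VC []
  [8] addr=0x79 blk=30 s=2: MISS | VC [26]
  [9] addr=0x6b blk=26 s=2: VC-HIT | VC [30]
  [10] addr=0x78 blk=30 s=2: VC-HIT | VC [26]
  [11] addr=0x3a blk=14 s=2: MISS | VC [26, 30]
  [12] addr=0x6a blk=26 s=2: VC-HIT | VC [14, 30]

MISSES = 3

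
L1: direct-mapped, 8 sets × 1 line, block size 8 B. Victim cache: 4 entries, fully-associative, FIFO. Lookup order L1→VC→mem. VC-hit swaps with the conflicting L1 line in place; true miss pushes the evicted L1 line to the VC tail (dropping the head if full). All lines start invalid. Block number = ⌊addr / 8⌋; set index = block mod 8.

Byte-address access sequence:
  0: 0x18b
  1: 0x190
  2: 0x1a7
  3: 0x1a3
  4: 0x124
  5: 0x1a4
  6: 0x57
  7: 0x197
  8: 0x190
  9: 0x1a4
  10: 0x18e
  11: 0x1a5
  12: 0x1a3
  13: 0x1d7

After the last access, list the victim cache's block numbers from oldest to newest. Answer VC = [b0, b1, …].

#0 0x18b→b49/s1 MISS; vc=[]
#1 0x190→b50/s2 MISS; vc=[]
#2 0x1a7→b52/s4 MISS; vc=[]
#3 0x1a3→b52/s4 L1-HIT; vc=[]
#4 0x124→b36/s4 MISS; vc=[52]
#5 0x1a4→b52/s4 VC-HIT; vc=[36]
#6 0x57→b10/s2 MISS; vc=[36,50]
#7 0x197→b50/s2 VC-HIT; vc=[36,10]
#8 0x190→b50/s2 L1-HIT; vc=[36,10]
#9 0x1a4→b52/s4 L1-HIT; vc=[36,10]
#10 0x18e→b49/s1 L1-HIT; vc=[36,10]
#11 0x1a5→b52/s4 L1-HIT; vc=[36,10]
#12 0x1a3→b52/s4 L1-HIT; vc=[36,10]
#13 0x1d7→b58/s2 MISS; vc=[36,10,50]

VC = [36, 10, 50]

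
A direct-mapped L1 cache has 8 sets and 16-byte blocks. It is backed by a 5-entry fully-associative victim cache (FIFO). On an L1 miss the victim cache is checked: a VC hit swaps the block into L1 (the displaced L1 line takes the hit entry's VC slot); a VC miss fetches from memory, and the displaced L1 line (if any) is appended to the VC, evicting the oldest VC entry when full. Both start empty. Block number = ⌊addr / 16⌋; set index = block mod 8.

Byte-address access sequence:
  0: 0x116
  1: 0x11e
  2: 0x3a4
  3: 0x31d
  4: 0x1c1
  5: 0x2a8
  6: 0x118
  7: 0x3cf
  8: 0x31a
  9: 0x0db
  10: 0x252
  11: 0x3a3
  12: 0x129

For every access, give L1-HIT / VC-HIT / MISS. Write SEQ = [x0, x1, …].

SEQ = [MISS, L1-HIT, MISS, MISS, MISS, MISS, VC-HIT, MISS, VC-HIT, MISS, MISS, VC-HIT, MISS]

0: 0x116 (blk 17, set 1) → MISS  vc=[]
1: 0x11e (blk 17, set 1) → L1-HIT  vc=[]
2: 0x3a4 (blk 58, set 2) → MISS  vc=[]
3: 0x31d (blk 49, set 1) → MISS  vc=[17]
4: 0x1c1 (blk 28, set 4) → MISS  vc=[17]
5: 0x2a8 (blk 42, set 2) → MISS  vc=[17, 58]
6: 0x118 (blk 17, set 1) → VC-HIT  vc=[49, 58]
7: 0x3cf (blk 60, set 4) → MISS  vc=[49, 58, 28]
8: 0x31a (blk 49, set 1) → VC-HIT  vc=[17, 58, 28]
9: 0xdb (blk 13, set 5) → MISS  vc=[17, 58, 28]
10: 0x252 (blk 37, set 5) → MISS  vc=[17, 58, 28, 13]
11: 0x3a3 (blk 58, set 2) → VC-HIT  vc=[17, 42, 28, 13]
12: 0x129 (blk 18, set 2) → MISS  vc=[17, 42, 28, 13, 58]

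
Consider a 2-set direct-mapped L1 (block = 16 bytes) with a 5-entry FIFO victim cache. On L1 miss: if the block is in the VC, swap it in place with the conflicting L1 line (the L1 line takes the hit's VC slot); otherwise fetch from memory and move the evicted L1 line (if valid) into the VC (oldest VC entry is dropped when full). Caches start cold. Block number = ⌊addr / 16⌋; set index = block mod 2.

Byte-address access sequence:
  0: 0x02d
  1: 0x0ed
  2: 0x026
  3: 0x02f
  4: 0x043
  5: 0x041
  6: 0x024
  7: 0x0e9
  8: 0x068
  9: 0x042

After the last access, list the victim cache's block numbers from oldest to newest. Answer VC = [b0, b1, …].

  [0] addr=0x2d blk=2 s=0: MISS | VC []
  [1] addr=0xed blk=14 s=0: MISS | VC [2]
  [2] addr=0x26 blk=2 s=0: VC-HIT | VC [14]
  [3] addr=0x2f blk=2 s=0: L1-HIT | VC [14]
  [4] addr=0x43 blk=4 s=0: MISS | VC [14, 2]
  [5] addr=0x41 blk=4 s=0: L1-HIT | VC [14, 2]
  [6] addr=0x24 blk=2 s=0: VC-HIT | VC [14, 4]
  [7] addr=0xe9 blk=14 s=0: VC-HIT | VC [2, 4]
  [8] addr=0x68 blk=6 s=0: MISS | VC [2, 4, 14]
  [9] addr=0x42 blk=4 s=0: VC-HIT | VC [2, 6, 14]

VC = [2, 6, 14]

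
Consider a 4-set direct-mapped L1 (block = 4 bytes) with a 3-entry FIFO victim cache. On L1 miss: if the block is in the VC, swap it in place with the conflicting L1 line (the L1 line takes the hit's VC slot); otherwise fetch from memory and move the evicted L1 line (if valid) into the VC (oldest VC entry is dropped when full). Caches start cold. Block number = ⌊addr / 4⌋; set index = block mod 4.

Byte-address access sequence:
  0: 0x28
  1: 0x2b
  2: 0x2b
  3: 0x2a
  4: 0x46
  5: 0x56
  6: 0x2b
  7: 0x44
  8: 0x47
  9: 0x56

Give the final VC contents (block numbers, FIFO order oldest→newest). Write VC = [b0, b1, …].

  [0] addr=0x28 blk=10 s=2: MISS | VC []
  [1] addr=0x2b blk=10 s=2: L1-HIT | VC []
  [2] addr=0x2b blk=10 s=2: L1-HIT | VC []
  [3] addr=0x2a blk=10 s=2: L1-HIT | VC []
  [4] addr=0x46 blk=17 s=1: MISS | VC []
  [5] addr=0x56 blk=21 s=1: MISS | VC [17]
  [6] addr=0x2b blk=10 s=2: L1-HIT | VC [17]
  [7] addr=0x44 blk=17 s=1: VC-HIT | VC [21]
  [8] addr=0x47 blk=17 s=1: L1-HIT | VC [21]
  [9] addr=0x56 blk=21 s=1: VC-HIT | VC [17]

VC = [17]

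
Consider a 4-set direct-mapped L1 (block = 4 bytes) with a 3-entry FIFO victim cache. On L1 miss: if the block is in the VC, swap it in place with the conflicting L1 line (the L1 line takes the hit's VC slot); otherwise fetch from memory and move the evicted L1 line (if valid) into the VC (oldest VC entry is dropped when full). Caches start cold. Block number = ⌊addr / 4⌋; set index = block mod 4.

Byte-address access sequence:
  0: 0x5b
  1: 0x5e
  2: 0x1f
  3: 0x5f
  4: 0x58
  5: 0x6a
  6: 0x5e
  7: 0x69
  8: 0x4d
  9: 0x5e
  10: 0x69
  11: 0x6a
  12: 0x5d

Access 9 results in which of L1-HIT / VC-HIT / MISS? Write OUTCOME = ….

0: 0x5b (blk 22, set 2) → MISS  vc=[]
1: 0x5e (blk 23, set 3) → MISS  vc=[]
2: 0x1f (blk 7, set 3) → MISS  vc=[23]
3: 0x5f (blk 23, set 3) → VC-HIT  vc=[7]
4: 0x58 (blk 22, set 2) → L1-HIT  vc=[7]
5: 0x6a (blk 26, set 2) → MISS  vc=[7, 22]
6: 0x5e (blk 23, set 3) → L1-HIT  vc=[7, 22]
7: 0x69 (blk 26, set 2) → L1-HIT  vc=[7, 22]
8: 0x4d (blk 19, set 3) → MISS  vc=[7, 22, 23]
9: 0x5e (blk 23, set 3) → VC-HIT  vc=[7, 22, 19]
10: 0x69 (blk 26, set 2) → L1-HIT  vc=[7, 22, 19]
11: 0x6a (blk 26, set 2) → L1-HIT  vc=[7, 22, 19]
12: 0x5d (blk 23, set 3) → L1-HIT  vc=[7, 22, 19]

OUTCOME = VC-HIT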